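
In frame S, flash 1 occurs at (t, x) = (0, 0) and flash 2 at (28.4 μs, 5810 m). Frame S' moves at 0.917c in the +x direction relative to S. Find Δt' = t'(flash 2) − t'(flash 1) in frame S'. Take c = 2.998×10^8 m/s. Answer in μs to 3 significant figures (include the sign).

γ = 1/√(1 − 0.917²) = 2.5070
Δt' = γ(Δt − vΔx/c²) = 2.5070 × (28.4 μs − 0.917×5810 m / (2.998×10^8 m/s))
= 2.5070 × (10.629 μs) = 26.6 μs

Δt' ≈ 26.6 μs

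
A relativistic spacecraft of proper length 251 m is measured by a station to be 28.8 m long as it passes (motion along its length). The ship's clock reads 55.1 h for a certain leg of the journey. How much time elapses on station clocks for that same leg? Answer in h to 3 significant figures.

Δt ≈ 480 h

Length contraction ⇒ γ = L₀/L = 251/28.8 = 8.7153
Time dilation: Δt = γτ₀ = 8.7153 × 55.1 h = 480 h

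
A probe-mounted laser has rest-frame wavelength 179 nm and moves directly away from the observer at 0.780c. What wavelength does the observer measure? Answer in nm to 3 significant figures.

λ_obs ≈ 509 nm

Relativistic Doppler: λ_obs = λ_src √((1+β)/(1−β))
= 179 × √(1.7800/0.22000) = 179 × 2.8445 = 509 nm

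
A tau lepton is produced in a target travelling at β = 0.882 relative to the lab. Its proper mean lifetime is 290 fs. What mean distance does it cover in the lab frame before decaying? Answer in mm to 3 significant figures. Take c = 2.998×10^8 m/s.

d ≈ 0.163 mm

γ = 1/√(1 − 0.882²) = 2.1220
Dilated lifetime: Δt = γτ₀ = 2.1220 × 290 fs = 615.39 fs
d = vΔt = 0.882c × 615.39 fs = 2.6442×10^8 m/s × 6.1539×10^-13 s = 0.163 mm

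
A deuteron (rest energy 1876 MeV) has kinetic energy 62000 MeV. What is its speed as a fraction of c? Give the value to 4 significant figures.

γ = 1 + K/(m₀c²) = 1 + 62000/1876 = 34.0490
β = √(1 − 1/γ²) = 0.9996

β ≈ 0.9996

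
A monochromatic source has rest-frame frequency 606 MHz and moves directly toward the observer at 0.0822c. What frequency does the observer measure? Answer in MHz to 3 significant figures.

Relativistic Doppler: f_obs = f_src √((1+β)/(1−β))
= 606 × √(1.0822/0.91780) = 606 × 1.0859 = 658 MHz

f_obs ≈ 658 MHz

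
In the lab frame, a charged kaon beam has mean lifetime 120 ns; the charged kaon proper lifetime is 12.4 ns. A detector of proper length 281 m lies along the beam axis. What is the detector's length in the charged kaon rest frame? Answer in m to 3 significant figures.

L ≈ 29.0 m

Time dilation ⇒ γ = Δt/τ₀ = 120/12.4 = 9.6774
Length contraction: L = L₀/γ = 281/9.6774 = 29.0 m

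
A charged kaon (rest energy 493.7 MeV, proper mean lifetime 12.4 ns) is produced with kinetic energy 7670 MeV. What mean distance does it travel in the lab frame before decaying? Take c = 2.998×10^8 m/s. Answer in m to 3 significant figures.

d ≈ 61.4 m

γ = 1 + K/(m₀c²) = 1 + 7670/493.7 = 16.536
β = √(1 − 1/γ²) = 0.99817
Dilated lifetime: γτ₀ = 16.536 × 12.4 ns = 205.04 ns
d = βc·γτ₀ = 0.99817 × (2.998×10^8 m/s) × 2.0504×10^-7 s = 61.4 m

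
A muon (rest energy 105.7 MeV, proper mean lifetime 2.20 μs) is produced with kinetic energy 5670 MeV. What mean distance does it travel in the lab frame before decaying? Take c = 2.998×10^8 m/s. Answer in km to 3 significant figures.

γ = 1 + K/(m₀c²) = 1 + 5670/105.7 = 54.642
β = √(1 − 1/γ²) = 0.99983
Dilated lifetime: γτ₀ = 54.642 × 2.20 μs = 120.21 μs
d = βc·γτ₀ = 0.99983 × (2.998×10^8 m/s) × 0.00012021 s = 36.0 km

d ≈ 36.0 km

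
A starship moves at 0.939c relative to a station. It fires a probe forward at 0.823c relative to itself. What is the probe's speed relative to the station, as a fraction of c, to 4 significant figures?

Relativistic velocity addition: u = (u' + v)/(1 + u'v/c²)
= (0.823 + 0.939)/(1 + 0.823×0.939) = 1.762/1.77280 = 0.9939

u ≈ 0.9939c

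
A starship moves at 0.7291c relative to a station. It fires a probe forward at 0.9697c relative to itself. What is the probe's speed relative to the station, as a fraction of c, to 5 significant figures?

Relativistic velocity addition: u = (u' + v)/(1 + u'v/c²)
= (0.9697 + 0.7291)/(1 + 0.9697×0.7291) = 1.6988/1.707008 = 0.99519

u ≈ 0.99519c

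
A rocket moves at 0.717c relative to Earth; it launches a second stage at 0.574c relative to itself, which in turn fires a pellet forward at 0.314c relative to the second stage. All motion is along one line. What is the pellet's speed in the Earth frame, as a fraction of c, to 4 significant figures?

u ≈ 0.9545c

Compose boost 2: (0.574 + 0.717)/(1 + 0.574×0.717) = 1.291/1.41156 = 0.914592
Compose boost 3: (0.314 + 0.914592)/(1 + 0.314×0.914592) = 1.22859/1.28718 = 0.9545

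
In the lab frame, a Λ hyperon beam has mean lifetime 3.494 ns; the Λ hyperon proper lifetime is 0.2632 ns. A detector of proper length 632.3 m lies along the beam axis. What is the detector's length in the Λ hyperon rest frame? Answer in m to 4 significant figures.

Time dilation ⇒ γ = Δt/τ₀ = 3.494/0.2632 = 13.2751
Length contraction: L = L₀/γ = 632.3/13.2751 = 47.63 m

L ≈ 47.63 m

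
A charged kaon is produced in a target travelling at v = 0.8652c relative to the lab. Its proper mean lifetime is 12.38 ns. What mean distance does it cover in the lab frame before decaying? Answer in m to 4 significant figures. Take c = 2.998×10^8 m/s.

γ = 1/√(1 − 0.8652²) = 1.99431
Dilated lifetime: Δt = γτ₀ = 1.99431 × 12.38 ns = 24.6895 ns
d = vΔt = 0.8652c × 24.6895 ns = 2.59387×10^8 m/s × 2.46895×10^-8 s = 6.404 m

d ≈ 6.404 m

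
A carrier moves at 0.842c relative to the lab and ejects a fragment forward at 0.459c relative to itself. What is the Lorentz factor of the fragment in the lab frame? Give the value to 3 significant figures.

γ ≈ 2.89

u_lab = (0.459 + 0.842)/(1 + 0.459×0.842) = 1.301/1.38648 = 0.938349
γ = 1/√(1 − 0.938349²) = 2.89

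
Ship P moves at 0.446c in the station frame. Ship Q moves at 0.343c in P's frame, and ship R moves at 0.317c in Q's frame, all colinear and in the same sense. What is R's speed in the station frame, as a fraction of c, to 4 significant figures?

Compose boost 2: (0.343 + 0.446)/(1 + 0.343×0.446) = 0.7890/1.15298 = 0.684315
Compose boost 3: (0.317 + 0.684315)/(1 + 0.317×0.684315) = 1.00131/1.21693 = 0.8228

u ≈ 0.8228c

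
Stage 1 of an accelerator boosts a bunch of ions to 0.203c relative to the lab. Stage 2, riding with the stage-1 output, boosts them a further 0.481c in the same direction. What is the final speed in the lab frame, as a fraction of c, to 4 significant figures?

u ≈ 0.6232c

Compose boost 2: (0.481 + 0.203)/(1 + 0.481×0.203) = 0.6840/1.09764 = 0.6232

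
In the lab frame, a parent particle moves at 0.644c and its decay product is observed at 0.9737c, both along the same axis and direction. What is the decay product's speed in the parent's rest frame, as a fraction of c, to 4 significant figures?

Inverse velocity addition: u' = (u − v)/(1 − uv/c²)
= (0.9737 − 0.644)/(1 − 0.9737×0.644) = 0.3297/0.372937 = 0.8841

u' ≈ 0.8841c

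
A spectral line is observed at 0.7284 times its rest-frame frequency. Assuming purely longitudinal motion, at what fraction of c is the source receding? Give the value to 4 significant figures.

β ≈ 0.3067

f_obs/f_src = √((1−β)/(1+β)) = 0.7284  ⇒  (1−β)/(1+β) = 0.530567
β = |1 − D²|/(1 + D²) = |1 − 0.530567|/(1 + 0.530567) = 0.3067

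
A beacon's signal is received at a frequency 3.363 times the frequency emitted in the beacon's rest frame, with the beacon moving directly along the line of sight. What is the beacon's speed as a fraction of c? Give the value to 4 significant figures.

f_obs/f_src = √((1+β)/(1−β)) = 3.363  ⇒  (1+β)/(1−β) = 11.3098
β = |1 − D²|/(1 + D²) = |1 − 11.3098|/(1 + 11.3098) = 0.8375

β ≈ 0.8375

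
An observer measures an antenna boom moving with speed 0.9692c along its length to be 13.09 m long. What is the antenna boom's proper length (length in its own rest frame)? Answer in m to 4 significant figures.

γ = 1/√(1 − 0.9692²) = 4.06050
L₀ = γL = 4.06050 × 13.09 = 53.15 m

L₀ ≈ 53.15 m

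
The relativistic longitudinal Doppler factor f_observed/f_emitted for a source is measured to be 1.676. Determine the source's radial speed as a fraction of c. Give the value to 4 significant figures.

β ≈ 0.4749

f_obs/f_src = √((1+β)/(1−β)) = 1.676  ⇒  (1+β)/(1−β) = 2.80898
β = |1 − D²|/(1 + D²) = |1 − 2.80898|/(1 + 2.80898) = 0.4749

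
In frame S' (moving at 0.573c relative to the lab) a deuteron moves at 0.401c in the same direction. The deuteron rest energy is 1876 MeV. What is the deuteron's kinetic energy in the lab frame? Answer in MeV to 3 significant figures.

K ≈ 1200 MeV

u_lab = (0.401 + 0.573)/(1 + 0.401×0.573) = 0.792016
γ = 1/√(1 − 0.792016²) = 1.6380
K = (γ − 1)m₀c² = (1.6380 − 1) × 1876 = 0.63800 × 1876 = 1200 MeV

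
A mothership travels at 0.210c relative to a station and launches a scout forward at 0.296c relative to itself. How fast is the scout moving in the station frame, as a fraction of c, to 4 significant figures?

u ≈ 0.4764c

Compose boost 2: (0.296 + 0.210)/(1 + 0.296×0.210) = 0.5060/1.06216 = 0.4764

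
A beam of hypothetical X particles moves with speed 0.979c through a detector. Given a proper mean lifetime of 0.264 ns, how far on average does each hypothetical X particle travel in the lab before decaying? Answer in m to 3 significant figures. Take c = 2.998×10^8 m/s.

γ = 1/√(1 − 0.979²) = 4.9053
Dilated lifetime: Δt = γτ₀ = 4.9053 × 0.264 ns = 1.2950 ns
d = vΔt = 0.979c × 1.2950 ns = 2.9350×10^8 m/s × 1.2950×10^-9 s = 0.380 m

d ≈ 0.380 m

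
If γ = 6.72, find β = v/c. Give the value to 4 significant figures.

β ≈ 0.9889

β = √(1 − 1/γ²) = √(1 − 1/6.72²) = √(0.977856) = 0.9889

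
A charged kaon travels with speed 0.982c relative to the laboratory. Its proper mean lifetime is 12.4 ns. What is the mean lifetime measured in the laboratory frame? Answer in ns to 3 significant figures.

γ = 1/√(1 − 0.982²) = 5.2943
Time dilation: Δt = γτ₀ = 5.2943 × 12.4 ns = 65.6 ns

Δt ≈ 65.6 ns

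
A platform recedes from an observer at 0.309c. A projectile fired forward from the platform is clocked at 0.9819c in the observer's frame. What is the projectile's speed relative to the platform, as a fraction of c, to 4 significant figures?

Inverse velocity addition: u' = (u − v)/(1 − uv/c²)
= (0.9819 − 0.309)/(1 − 0.9819×0.309) = 0.6729/0.696593 = 0.9660

u' ≈ 0.9660c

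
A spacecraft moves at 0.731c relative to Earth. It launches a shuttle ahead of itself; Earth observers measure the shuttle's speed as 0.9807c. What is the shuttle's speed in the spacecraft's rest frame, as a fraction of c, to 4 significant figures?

Inverse velocity addition: u' = (u − v)/(1 − uv/c²)
= (0.9807 − 0.731)/(1 − 0.9807×0.731) = 0.2497/0.283108 = 0.8820

u' ≈ 0.8820c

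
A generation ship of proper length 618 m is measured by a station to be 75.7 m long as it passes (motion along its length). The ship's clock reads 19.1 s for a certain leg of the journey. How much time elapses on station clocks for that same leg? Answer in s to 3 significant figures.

Length contraction ⇒ γ = L₀/L = 618/75.7 = 8.1638
Time dilation: Δt = γτ₀ = 8.1638 × 19.1 s = 156 s

Δt ≈ 156 s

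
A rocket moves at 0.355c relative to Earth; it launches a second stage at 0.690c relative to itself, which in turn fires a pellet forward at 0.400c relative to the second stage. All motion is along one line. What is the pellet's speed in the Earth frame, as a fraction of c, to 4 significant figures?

u ≈ 0.9279c

Compose boost 2: (0.690 + 0.355)/(1 + 0.690×0.355) = 1.045/1.24495 = 0.839391
Compose boost 3: (0.400 + 0.839391)/(1 + 0.400×0.839391) = 1.23939/1.33576 = 0.9279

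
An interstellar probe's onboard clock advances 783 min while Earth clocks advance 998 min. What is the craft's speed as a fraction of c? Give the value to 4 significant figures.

γ = Δt/τ₀ = 998/783 = 1.27458
β = √(1 − 1/γ²) = √(1 − 1/1.27458²) = 0.6200

β ≈ 0.6200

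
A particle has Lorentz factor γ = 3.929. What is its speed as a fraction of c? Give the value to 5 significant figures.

β ≈ 0.96707

β = √(1 − 1/γ²) = √(1 − 1/3.929²) = √(0.9352207) = 0.96707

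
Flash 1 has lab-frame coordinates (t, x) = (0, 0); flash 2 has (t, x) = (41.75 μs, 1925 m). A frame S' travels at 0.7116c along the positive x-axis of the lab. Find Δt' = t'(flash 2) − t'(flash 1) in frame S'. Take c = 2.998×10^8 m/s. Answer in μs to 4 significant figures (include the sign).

γ = 1/√(1 − 0.7116²) = 1.42332
Δt' = γ(Δt − vΔx/c²) = 1.42332 × (41.75 μs − 0.7116×1925 m / (2.998×10^8 m/s))
= 1.42332 × (37.1809 μs) = 52.92 μs

Δt' ≈ 52.92 μs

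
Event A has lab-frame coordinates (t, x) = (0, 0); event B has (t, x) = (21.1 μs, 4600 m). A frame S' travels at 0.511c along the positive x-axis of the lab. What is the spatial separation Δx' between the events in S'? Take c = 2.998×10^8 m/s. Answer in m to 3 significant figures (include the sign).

γ = 1/√(1 − 0.511²) = 1.1634
Δx' = γ(Δx − vΔt) = 1.1634 × (4600 m − 0.511×(2.998×10^8 m/s)×21.1×10^-6 s)
= 1.1634 × (1367.5 m) = 1590 m

Δx' ≈ 1590 m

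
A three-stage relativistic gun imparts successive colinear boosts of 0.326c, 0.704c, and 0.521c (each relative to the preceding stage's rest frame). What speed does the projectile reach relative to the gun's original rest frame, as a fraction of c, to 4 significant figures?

Compose boost 2: (0.704 + 0.326)/(1 + 0.704×0.326) = 1.030/1.22950 = 0.837736
Compose boost 3: (0.521 + 0.837736)/(1 + 0.521×0.837736) = 1.35874/1.43646 = 0.9459

u ≈ 0.9459c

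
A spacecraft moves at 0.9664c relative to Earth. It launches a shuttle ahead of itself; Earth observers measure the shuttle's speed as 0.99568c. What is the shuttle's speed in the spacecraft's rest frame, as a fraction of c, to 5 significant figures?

Inverse velocity addition: u' = (u − v)/(1 − uv/c²)
= (0.99568 − 0.9664)/(1 − 0.99568×0.9664) = 0.029280/0.03777485 = 0.77512

u' ≈ 0.77512c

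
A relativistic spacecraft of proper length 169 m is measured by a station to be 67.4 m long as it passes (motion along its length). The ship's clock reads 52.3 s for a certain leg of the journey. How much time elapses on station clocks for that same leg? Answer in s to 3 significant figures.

Δt ≈ 131 s

Length contraction ⇒ γ = L₀/L = 169/67.4 = 2.5074
Time dilation: Δt = γτ₀ = 2.5074 × 52.3 s = 131 s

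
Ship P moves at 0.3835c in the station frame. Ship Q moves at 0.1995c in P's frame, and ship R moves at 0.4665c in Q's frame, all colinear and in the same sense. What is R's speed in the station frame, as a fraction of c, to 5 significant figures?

u ≈ 0.80475c

Compose boost 2: (0.1995 + 0.3835)/(1 + 0.1995×0.3835) = 0.58300/1.076508 = 0.5415658
Compose boost 3: (0.4665 + 0.5415658)/(1 + 0.4665×0.5415658) = 1.008066/1.252640 = 0.80475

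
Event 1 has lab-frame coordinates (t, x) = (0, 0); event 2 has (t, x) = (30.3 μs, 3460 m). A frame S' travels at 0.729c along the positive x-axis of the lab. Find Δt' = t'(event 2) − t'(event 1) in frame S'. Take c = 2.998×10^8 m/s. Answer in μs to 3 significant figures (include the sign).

Δt' ≈ 32.0 μs

γ = 1/√(1 − 0.729²) = 1.4609
Δt' = γ(Δt − vΔx/c²) = 1.4609 × (30.3 μs − 0.729×3460 m / (2.998×10^8 m/s))
= 1.4609 × (21.887 μs) = 32.0 μs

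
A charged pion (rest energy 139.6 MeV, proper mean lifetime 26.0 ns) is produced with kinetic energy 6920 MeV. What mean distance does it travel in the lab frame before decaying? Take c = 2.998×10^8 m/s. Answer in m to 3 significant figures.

γ = 1 + K/(m₀c²) = 1 + 6920/139.6 = 50.570
β = √(1 − 1/γ²) = 0.99980
Dilated lifetime: γτ₀ = 50.570 × 26.0 ns = 1314.8 ns
d = βc·γτ₀ = 0.99980 × (2.998×10^8 m/s) × 1.3148×10^-6 s = 394 m

d ≈ 394 m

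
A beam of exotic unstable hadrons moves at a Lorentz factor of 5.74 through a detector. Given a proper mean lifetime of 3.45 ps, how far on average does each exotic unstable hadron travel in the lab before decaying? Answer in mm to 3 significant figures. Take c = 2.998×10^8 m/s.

β = √(1 − 1/γ²) = √(1 − 1/5.74²) = 0.98471
Dilated lifetime: Δt = γτ₀ = 5.74 × 3.45 ps = 19.803 ps
d = vΔt = 0.98471c × 19.803 ps = 2.9522×10^8 m/s × 1.9803×10^-11 s = 5.85 mm

d ≈ 5.85 mm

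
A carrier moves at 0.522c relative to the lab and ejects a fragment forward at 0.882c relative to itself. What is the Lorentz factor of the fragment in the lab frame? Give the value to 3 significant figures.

u_lab = (0.882 + 0.522)/(1 + 0.882×0.522) = 1.404/1.46040 = 0.961378
γ = 1/√(1 − 0.961378²) = 3.63

γ ≈ 3.63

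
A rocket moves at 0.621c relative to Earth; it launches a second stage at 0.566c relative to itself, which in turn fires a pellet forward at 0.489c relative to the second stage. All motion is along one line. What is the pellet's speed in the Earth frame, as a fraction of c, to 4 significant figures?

Compose boost 2: (0.566 + 0.621)/(1 + 0.566×0.621) = 1.187/1.35149 = 0.878292
Compose boost 3: (0.489 + 0.878292)/(1 + 0.489×0.878292) = 1.36729/1.42949 = 0.9565

u ≈ 0.9565c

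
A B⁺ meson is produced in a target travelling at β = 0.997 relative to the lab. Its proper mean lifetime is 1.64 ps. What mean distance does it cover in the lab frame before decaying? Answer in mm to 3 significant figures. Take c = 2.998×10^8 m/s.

d ≈ 6.33 mm

γ = 1/√(1 − 0.997²) = 12.920
Dilated lifetime: Δt = γτ₀ = 12.920 × 1.64 ps = 21.188 ps
d = vΔt = 0.997c × 21.188 ps = 2.9890×10^8 m/s × 2.1188×10^-11 s = 6.33 mm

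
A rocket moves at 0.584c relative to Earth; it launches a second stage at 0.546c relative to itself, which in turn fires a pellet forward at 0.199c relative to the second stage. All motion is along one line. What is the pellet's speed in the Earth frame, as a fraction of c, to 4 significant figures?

Compose boost 2: (0.546 + 0.584)/(1 + 0.546×0.584) = 1.130/1.31886 = 0.856798
Compose boost 3: (0.199 + 0.856798)/(1 + 0.199×0.856798) = 1.05580/1.17050 = 0.9020

u ≈ 0.9020c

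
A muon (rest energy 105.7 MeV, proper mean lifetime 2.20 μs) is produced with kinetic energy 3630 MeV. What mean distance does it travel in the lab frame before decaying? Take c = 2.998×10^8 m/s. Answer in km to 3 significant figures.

d ≈ 23.3 km

γ = 1 + K/(m₀c²) = 1 + 3630/105.7 = 35.342
β = √(1 − 1/γ²) = 0.99960
Dilated lifetime: γτ₀ = 35.342 × 2.20 μs = 77.753 μs
d = βc·γτ₀ = 0.99960 × (2.998×10^8 m/s) × 7.7753×10^-5 s = 23.3 km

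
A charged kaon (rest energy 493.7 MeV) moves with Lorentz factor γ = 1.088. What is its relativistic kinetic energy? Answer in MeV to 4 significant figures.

γ = 1.088 (given)
K = (γ − 1)m₀c² = (1.088 − 1) × 493.7 MeV = 0.0880000 × 493.7 MeV = 43.45 MeV

K ≈ 43.45 MeV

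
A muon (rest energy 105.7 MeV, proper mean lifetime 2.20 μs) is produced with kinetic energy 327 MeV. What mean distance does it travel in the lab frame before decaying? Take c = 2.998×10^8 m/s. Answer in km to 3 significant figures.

d ≈ 2.62 km

γ = 1 + K/(m₀c²) = 1 + 327/105.7 = 4.0937
β = √(1 − 1/γ²) = 0.96970
Dilated lifetime: γτ₀ = 4.0937 × 2.20 μs = 9.0061 μs
d = βc·γτ₀ = 0.96970 × (2.998×10^8 m/s) × 9.0061×10^-6 s = 2.62 km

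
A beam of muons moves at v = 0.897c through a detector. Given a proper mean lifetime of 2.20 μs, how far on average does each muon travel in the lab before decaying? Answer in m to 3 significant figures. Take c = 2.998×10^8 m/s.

d ≈ 1340 m

γ = 1/√(1 − 0.897²) = 2.2623
Dilated lifetime: Δt = γτ₀ = 2.2623 × 2.20 μs = 4.9770 μs
d = vΔt = 0.897c × 4.9770 μs = 2.6892×10^8 m/s × 4.9770×10^-6 s = 1340 m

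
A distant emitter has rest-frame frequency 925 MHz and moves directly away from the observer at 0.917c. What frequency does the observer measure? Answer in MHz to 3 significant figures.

f_obs ≈ 192 MHz

Relativistic Doppler: f_obs = f_src √((1−β)/(1+β))
= 925 × √(0.083000/1.9170) = 925 × 0.20808 = 192 MHz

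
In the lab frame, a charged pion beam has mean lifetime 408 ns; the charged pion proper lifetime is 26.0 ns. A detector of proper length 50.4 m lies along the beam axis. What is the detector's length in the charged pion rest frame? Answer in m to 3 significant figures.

L ≈ 3.21 m

Time dilation ⇒ γ = Δt/τ₀ = 408/26.0 = 15.692
Length contraction: L = L₀/γ = 50.4/15.692 = 3.21 m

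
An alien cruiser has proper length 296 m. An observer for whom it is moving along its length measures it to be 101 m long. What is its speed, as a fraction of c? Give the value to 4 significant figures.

β ≈ 0.9400

γ = L₀/L = 296/101 = 2.93069
β = √(1 − 1/γ²) = 0.9400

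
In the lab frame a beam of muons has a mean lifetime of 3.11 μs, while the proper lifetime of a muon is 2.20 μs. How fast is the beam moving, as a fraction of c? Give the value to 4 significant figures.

β ≈ 0.7068

γ = Δt/τ₀ = 3.11/2.20 = 1.41364
β = √(1 − 1/γ²) = √(1 − 1/1.41364²) = 0.7068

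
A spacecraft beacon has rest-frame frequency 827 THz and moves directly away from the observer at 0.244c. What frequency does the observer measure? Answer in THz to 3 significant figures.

f_obs ≈ 645 THz

Relativistic Doppler: f_obs = f_src √((1−β)/(1+β))
= 827 × √(0.75600/1.2440) = 827 × 0.77956 = 645 THz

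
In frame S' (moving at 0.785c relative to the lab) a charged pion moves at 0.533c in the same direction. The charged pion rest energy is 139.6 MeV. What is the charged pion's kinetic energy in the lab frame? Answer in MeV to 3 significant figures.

u_lab = (0.533 + 0.785)/(1 + 0.533×0.785) = 0.929213
γ = 1/√(1 − 0.929213²) = 2.7060
K = (γ − 1)m₀c² = (2.7060 − 1) × 139.6 = 1.7060 × 139.6 = 238 MeV

K ≈ 238 MeV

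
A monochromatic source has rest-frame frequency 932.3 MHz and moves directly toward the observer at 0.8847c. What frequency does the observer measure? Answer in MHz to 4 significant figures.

f_obs ≈ 3769 MHz

Relativistic Doppler: f_obs = f_src √((1+β)/(1−β))
= 932.3 × √(1.88470/0.115300) = 932.3 × 4.04303 = 3769 MHz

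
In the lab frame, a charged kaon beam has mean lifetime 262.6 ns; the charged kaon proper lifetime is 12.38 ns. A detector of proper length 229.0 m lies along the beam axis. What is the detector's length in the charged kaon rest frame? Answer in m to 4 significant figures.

Time dilation ⇒ γ = Δt/τ₀ = 262.6/12.38 = 21.2116
Length contraction: L = L₀/γ = 229.0/21.2116 = 10.80 m

L ≈ 10.80 m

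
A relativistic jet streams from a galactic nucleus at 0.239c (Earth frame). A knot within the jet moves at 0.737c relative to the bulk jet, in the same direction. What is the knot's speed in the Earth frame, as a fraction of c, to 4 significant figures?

Relativistic velocity addition: u = (u' + v)/(1 + u'v/c²)
= (0.737 + 0.239)/(1 + 0.737×0.239) = 0.9760/1.17614 = 0.8298

u ≈ 0.8298c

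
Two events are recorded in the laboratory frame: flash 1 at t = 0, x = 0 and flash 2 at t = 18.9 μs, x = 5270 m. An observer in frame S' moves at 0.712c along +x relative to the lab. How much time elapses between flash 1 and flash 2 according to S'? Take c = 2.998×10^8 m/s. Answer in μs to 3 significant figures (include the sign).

γ = 1/√(1 − 0.712²) = 1.4241
Δt' = γ(Δt − vΔx/c²) = 1.4241 × (18.9 μs − 0.712×5270 m / (2.998×10^8 m/s))
= 1.4241 × (6.3842 μs) = 9.09 μs

Δt' ≈ 9.09 μs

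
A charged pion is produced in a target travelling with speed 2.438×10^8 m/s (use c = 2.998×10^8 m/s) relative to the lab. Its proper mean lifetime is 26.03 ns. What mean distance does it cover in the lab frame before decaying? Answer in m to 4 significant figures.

d ≈ 10.90 m

β = v/c = 2.438×10^8 / 2.998×10^8 = 0.813209
γ = 1/√(1 − 0.813209²) = 1.71830
Dilated lifetime: Δt = γτ₀ = 1.71830 × 26.03 ns = 44.7272 ns
d = vΔt = 0.813209c × 44.7272 ns = 2.43800×10^8 m/s × 4.47272×10^-8 s = 10.90 m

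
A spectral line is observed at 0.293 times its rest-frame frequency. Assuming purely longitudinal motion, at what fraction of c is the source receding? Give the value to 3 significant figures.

f_obs/f_src = √((1−β)/(1+β)) = 0.293  ⇒  (1−β)/(1+β) = 0.085849
β = |1 − D²|/(1 + D²) = |1 − 0.085849|/(1 + 0.085849) = 0.842

β ≈ 0.842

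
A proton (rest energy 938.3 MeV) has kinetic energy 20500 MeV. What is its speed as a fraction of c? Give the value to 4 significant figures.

β ≈ 0.9990

γ = 1 + K/(m₀c²) = 1 + 20500/938.3 = 22.8480
β = √(1 − 1/γ²) = 0.9990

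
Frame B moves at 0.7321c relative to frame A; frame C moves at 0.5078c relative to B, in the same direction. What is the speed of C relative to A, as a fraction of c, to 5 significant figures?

Compose boost 2: (0.5078 + 0.7321)/(1 + 0.5078×0.7321) = 1.2399/1.371760 = 0.90388

u ≈ 0.90388c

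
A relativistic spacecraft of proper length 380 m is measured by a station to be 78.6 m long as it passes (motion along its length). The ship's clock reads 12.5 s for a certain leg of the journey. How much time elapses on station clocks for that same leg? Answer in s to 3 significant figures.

Δt ≈ 60.4 s

Length contraction ⇒ γ = L₀/L = 380/78.6 = 4.8346
Time dilation: Δt = γτ₀ = 4.8346 × 12.5 s = 60.4 s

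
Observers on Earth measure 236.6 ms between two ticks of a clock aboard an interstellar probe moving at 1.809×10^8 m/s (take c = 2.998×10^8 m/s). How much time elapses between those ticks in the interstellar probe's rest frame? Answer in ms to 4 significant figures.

β = v/c = 1.809×10^8 / 2.998×10^8 = 0.603402
γ = 1/√(1 − 0.603402²) = 1.25402
Proper time: τ₀ = Δt/γ = 236.6/1.25402 = 188.7 ms

τ₀ ≈ 188.7 ms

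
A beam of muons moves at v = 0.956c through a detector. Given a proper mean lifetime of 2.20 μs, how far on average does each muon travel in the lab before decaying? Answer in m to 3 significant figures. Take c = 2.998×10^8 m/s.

γ = 1/√(1 − 0.956²) = 3.4087
Dilated lifetime: Δt = γτ₀ = 3.4087 × 2.20 μs = 7.4991 μs
d = vΔt = 0.956c × 7.4991 μs = 2.8661×10^8 m/s × 7.4991×10^-6 s = 2150 m

d ≈ 2150 m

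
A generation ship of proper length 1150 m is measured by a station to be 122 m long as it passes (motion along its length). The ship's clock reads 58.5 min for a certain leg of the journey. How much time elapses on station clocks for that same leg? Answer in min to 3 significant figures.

Length contraction ⇒ γ = L₀/L = 1150/122 = 9.4262
Time dilation: Δt = γτ₀ = 9.4262 × 58.5 min = 551 min

Δt ≈ 551 min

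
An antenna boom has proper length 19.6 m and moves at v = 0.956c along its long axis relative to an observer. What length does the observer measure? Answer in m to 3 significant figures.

γ = 1/√(1 − 0.956²) = 3.4087
Length contraction: L = L₀/γ = 19.6/3.4087 = 5.75 m

L ≈ 5.75 m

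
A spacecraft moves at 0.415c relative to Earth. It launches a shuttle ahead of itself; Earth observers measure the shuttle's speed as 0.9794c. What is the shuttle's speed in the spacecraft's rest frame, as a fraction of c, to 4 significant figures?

Inverse velocity addition: u' = (u − v)/(1 − uv/c²)
= (0.9794 − 0.415)/(1 − 0.9794×0.415) = 0.5644/0.593549 = 0.9509

u' ≈ 0.9509c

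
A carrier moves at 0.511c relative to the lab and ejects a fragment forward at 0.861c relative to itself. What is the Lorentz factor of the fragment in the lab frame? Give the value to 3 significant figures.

u_lab = (0.861 + 0.511)/(1 + 0.861×0.511) = 1.372/1.43997 = 0.952797
γ = 1/√(1 − 0.952797²) = 3.29

γ ≈ 3.29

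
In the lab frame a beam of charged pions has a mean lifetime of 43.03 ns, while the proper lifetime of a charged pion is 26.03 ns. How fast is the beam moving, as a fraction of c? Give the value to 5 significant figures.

γ = Δt/τ₀ = 43.03/26.03 = 1.653093
β = √(1 − 1/γ²) = √(1 − 1/1.653093²) = 0.79628

β ≈ 0.79628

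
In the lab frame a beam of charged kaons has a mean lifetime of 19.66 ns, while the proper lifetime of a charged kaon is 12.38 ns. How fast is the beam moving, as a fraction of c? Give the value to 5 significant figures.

β ≈ 0.77683

γ = Δt/τ₀ = 19.66/12.38 = 1.588045
β = √(1 − 1/γ²) = √(1 − 1/1.588045²) = 0.77683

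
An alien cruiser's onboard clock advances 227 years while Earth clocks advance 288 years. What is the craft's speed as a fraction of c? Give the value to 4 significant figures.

β ≈ 0.6154

γ = Δt/τ₀ = 288/227 = 1.26872
β = √(1 − 1/γ²) = √(1 − 1/1.26872²) = 0.6154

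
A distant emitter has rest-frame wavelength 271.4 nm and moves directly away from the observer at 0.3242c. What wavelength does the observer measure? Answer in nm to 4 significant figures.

λ_obs ≈ 379.9 nm

Relativistic Doppler: λ_obs = λ_src √((1+β)/(1−β))
= 271.4 × √(1.32420/0.675800) = 271.4 × 1.39981 = 379.9 nm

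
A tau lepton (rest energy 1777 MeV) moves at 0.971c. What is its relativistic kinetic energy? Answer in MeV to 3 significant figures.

K ≈ 5660 MeV

γ = 1/√(1 − 0.971²) = 4.1827
K = (γ − 1)m₀c² = (4.1827 − 1) × 1777 MeV = 3.1827 × 1777 MeV = 5660 MeV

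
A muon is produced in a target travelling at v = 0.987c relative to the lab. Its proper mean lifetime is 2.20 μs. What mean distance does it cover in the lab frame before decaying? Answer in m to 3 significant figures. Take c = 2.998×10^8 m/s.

d ≈ 4050 m

γ = 1/√(1 − 0.987²) = 6.2220
Dilated lifetime: Δt = γτ₀ = 6.2220 × 2.20 μs = 13.688 μs
d = vΔt = 0.987c × 13.688 μs = 2.9590×10^8 m/s × 1.3688×10^-5 s = 4050 m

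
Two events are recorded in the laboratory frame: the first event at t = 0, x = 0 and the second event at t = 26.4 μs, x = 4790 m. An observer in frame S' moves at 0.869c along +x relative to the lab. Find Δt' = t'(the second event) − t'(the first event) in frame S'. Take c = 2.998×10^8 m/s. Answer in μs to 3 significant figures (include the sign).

Δt' ≈ 25.3 μs

γ = 1/√(1 − 0.869²) = 2.0210
Δt' = γ(Δt − vΔx/c²) = 2.0210 × (26.4 μs − 0.869×4790 m / (2.998×10^8 m/s))
= 2.0210 × (12.516 μs) = 25.3 μs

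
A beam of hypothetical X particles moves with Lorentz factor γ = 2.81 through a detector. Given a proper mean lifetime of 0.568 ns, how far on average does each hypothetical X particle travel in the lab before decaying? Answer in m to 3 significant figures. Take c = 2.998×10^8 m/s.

β = √(1 − 1/γ²) = √(1 − 1/2.81²) = 0.93453
Dilated lifetime: Δt = γτ₀ = 2.81 × 0.568 ns = 1.5961 ns
d = vΔt = 0.93453c × 1.5961 ns = 2.8017×10^8 m/s × 1.5961×10^-9 s = 0.447 m

d ≈ 0.447 m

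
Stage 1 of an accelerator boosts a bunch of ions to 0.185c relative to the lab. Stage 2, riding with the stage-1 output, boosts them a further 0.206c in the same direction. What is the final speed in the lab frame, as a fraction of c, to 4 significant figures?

Compose boost 2: (0.206 + 0.185)/(1 + 0.206×0.185) = 0.3910/1.03811 = 0.3766

u ≈ 0.3766c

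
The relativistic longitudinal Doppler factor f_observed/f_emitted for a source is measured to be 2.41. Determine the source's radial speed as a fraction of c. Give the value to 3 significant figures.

β ≈ 0.706

f_obs/f_src = √((1+β)/(1−β)) = 2.41  ⇒  (1+β)/(1−β) = 5.8081
β = |1 − D²|/(1 + D²) = |1 − 5.8081|/(1 + 5.8081) = 0.706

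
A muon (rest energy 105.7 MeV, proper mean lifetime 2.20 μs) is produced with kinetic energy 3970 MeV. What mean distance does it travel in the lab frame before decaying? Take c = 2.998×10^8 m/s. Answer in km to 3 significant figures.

d ≈ 25.4 km

γ = 1 + K/(m₀c²) = 1 + 3970/105.7 = 38.559
β = √(1 − 1/γ²) = 0.99966
Dilated lifetime: γτ₀ = 38.559 × 2.20 μs = 84.830 μs
d = βc·γτ₀ = 0.99966 × (2.998×10^8 m/s) × 8.4830×10^-5 s = 25.4 km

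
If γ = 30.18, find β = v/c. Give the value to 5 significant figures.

β ≈ 0.99945

β = √(1 − 1/γ²) = √(1 − 1/30.18²) = √(0.9989021) = 0.99945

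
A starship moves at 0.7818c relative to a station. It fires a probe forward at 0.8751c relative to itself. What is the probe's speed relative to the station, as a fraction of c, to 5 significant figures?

Relativistic velocity addition: u = (u' + v)/(1 + u'v/c²)
= (0.8751 + 0.7818)/(1 + 0.8751×0.7818) = 1.6569/1.684153 = 0.98382

u ≈ 0.98382c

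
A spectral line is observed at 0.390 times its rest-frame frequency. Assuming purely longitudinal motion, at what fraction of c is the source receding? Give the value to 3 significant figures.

β ≈ 0.736

f_obs/f_src = √((1−β)/(1+β)) = 0.390  ⇒  (1−β)/(1+β) = 0.15210
β = |1 − D²|/(1 + D²) = |1 − 0.15210|/(1 + 0.15210) = 0.736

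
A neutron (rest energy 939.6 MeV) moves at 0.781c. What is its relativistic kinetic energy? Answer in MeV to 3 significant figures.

γ = 1/√(1 − 0.781²) = 1.6012
K = (γ − 1)m₀c² = (1.6012 − 1) × 939.6 MeV = 0.60120 × 939.6 MeV = 565 MeV

K ≈ 565 MeV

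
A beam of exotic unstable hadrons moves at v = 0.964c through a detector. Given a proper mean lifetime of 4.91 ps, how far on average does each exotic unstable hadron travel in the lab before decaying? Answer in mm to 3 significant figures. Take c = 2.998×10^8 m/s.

d ≈ 5.34 mm

γ = 1/√(1 − 0.964²) = 3.7608
Dilated lifetime: Δt = γτ₀ = 3.7608 × 4.91 ps = 18.465 ps
d = vΔt = 0.964c × 18.465 ps = 2.8901×10^8 m/s × 1.8465×10^-11 s = 5.34 mm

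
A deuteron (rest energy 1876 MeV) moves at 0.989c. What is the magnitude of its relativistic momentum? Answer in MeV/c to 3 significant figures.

p ≈ 12500 MeV/c

γ = 1/√(1 − 0.989²) = 6.7606
p = γβm₀c = 6.7606 × 0.989 × 1876 MeV/c = 12500 MeV/c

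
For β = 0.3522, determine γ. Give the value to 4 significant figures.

γ = 1/√(1 − β²) = 1/√(1 − 0.3522²) = 1/√(0.875955) = 1.068

γ ≈ 1.068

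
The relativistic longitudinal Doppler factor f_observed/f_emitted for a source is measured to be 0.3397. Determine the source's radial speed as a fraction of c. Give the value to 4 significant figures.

f_obs/f_src = √((1−β)/(1+β)) = 0.3397  ⇒  (1−β)/(1+β) = 0.115396
β = |1 − D²|/(1 + D²) = |1 − 0.115396|/(1 + 0.115396) = 0.7931

β ≈ 0.7931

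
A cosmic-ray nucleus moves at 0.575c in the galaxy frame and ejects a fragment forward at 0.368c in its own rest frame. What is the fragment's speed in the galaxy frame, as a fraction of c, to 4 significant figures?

u ≈ 0.7783c

Compose boost 2: (0.368 + 0.575)/(1 + 0.368×0.575) = 0.9430/1.21160 = 0.7783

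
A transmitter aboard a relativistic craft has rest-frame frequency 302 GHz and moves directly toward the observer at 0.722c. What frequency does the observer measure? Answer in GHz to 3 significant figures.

Relativistic Doppler: f_obs = f_src √((1+β)/(1−β))
= 302 × √(1.7220/0.27800) = 302 × 2.4888 = 752 GHz

f_obs ≈ 752 GHz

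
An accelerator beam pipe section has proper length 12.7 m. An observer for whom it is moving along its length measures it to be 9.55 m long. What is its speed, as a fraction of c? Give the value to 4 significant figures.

γ = L₀/L = 12.7/9.55 = 1.32984
β = √(1 − 1/γ²) = 0.6592

β ≈ 0.6592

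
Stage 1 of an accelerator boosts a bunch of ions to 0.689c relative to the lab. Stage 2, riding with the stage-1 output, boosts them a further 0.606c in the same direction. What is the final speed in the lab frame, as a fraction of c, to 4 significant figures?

u ≈ 0.9136c

Compose boost 2: (0.606 + 0.689)/(1 + 0.606×0.689) = 1.295/1.41753 = 0.9136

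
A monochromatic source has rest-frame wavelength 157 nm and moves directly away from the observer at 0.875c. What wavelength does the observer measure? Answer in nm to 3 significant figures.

λ_obs ≈ 608 nm

Relativistic Doppler: λ_obs = λ_src √((1+β)/(1−β))
= 157 × √(1.8750/0.12500) = 157 × 3.8730 = 608 nm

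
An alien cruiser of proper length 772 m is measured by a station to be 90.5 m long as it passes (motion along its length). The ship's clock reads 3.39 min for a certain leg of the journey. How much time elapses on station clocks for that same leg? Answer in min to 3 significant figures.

Δt ≈ 28.9 min

Length contraction ⇒ γ = L₀/L = 772/90.5 = 8.5304
Time dilation: Δt = γτ₀ = 8.5304 × 3.39 min = 28.9 min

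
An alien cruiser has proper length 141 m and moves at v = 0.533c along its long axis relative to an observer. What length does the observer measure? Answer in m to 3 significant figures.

γ = 1/√(1 − 0.533²) = 1.1819
Length contraction: L = L₀/γ = 141/1.1819 = 119 m

L ≈ 119 m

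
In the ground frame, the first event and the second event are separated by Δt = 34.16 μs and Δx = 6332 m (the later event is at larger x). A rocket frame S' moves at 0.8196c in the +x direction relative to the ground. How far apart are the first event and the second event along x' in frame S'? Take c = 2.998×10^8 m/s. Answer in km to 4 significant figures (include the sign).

Δx' ≈ -3.598 km

γ = 1/√(1 − 0.8196²) = 1.74540
Δx' = γ(Δx − vΔt) = 1.74540 × (6332 m − 0.8196×(2.998×10^8 m/s)×34.16×10^-6 s)
= 1.74540 × (-2061.66 m) = -3.598 km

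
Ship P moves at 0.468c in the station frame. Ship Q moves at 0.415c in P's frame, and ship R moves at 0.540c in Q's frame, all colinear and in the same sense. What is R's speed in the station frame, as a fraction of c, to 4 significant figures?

u ≈ 0.9143c

Compose boost 2: (0.415 + 0.468)/(1 + 0.415×0.468) = 0.8830/1.19422 = 0.739395
Compose boost 3: (0.540 + 0.739395)/(1 + 0.540×0.739395) = 1.27939/1.39927 = 0.9143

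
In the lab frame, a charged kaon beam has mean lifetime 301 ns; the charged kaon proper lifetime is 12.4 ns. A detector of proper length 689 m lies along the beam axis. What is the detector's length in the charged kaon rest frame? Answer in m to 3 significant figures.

L ≈ 28.4 m

Time dilation ⇒ γ = Δt/τ₀ = 301/12.4 = 24.274
Length contraction: L = L₀/γ = 689/24.274 = 28.4 m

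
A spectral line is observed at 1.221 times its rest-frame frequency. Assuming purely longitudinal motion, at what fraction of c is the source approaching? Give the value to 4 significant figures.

f_obs/f_src = √((1+β)/(1−β)) = 1.221  ⇒  (1+β)/(1−β) = 1.49084
β = |1 − D²|/(1 + D²) = |1 − 1.49084|/(1 + 1.49084) = 0.1971

β ≈ 0.1971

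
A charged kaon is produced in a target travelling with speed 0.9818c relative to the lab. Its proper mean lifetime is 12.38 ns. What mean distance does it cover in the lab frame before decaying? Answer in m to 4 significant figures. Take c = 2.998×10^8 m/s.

γ = 1/√(1 − 0.9818²) = 5.26544
Dilated lifetime: Δt = γτ₀ = 5.26544 × 12.38 ns = 65.1861 ns
d = vΔt = 0.9818c × 65.1861 ns = 2.94344×10^8 m/s × 6.51861×10^-8 s = 19.19 m

d ≈ 19.19 m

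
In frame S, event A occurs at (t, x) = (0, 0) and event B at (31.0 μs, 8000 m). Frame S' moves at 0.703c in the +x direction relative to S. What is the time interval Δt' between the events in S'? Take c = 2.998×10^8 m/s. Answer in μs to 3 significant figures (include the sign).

Δt' ≈ 17.2 μs

γ = 1/√(1 − 0.703²) = 1.4061
Δt' = γ(Δt − vΔx/c²) = 1.4061 × (31.0 μs − 0.703×8000 m / (2.998×10^8 m/s))
= 1.4061 × (12.241 μs) = 17.2 μs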